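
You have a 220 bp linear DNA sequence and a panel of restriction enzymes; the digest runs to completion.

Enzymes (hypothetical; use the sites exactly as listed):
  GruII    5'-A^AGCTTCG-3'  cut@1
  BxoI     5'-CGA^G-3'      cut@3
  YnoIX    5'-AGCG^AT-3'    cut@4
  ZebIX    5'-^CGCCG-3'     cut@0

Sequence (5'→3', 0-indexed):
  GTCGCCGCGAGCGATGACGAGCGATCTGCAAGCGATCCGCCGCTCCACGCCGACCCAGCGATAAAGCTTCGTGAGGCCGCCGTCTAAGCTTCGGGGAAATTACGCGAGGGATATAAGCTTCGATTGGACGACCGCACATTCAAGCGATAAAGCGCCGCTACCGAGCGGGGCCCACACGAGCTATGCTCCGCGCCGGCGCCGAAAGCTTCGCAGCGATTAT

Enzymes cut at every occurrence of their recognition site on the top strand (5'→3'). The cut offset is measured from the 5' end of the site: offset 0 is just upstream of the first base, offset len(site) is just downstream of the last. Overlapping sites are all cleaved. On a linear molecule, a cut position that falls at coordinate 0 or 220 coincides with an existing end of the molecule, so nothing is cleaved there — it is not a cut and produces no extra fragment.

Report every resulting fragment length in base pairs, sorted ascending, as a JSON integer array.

Per-enzyme occurrences:
  GruII AAGCTTCG/1: at [63, 85, 114, 202] ⇒ [64, 86, 115, 203]
  BxoI CGAG/3: at [7, 17, 104, 161, 176] ⇒ [10, 20, 107, 164, 179]
  YnoIX AGCGAT/4: at [9, 19, 30, 56, 142, 211] ⇒ [13, 23, 34, 60, 146, 215]
  ZebIX CGCCG/0: at [2, 37, 47, 77, 152, 190, 196] ⇒ [2, 37, 47, 77, 152, 190, 196]

All cut coordinates (distinct, sorted): [2, 10, 13, 20, 23, 34, 37, 47, 60, 64, 77, 86, 107, 115, 146, 152, 164, 179, 190, 196, 203, 215]

Fragment lengths:
  [0,2): 2 bp
  [2,10): 8 bp
  [10,13): 3 bp
  [13,20): 7 bp
  [20,23): 3 bp
  [23,34): 11 bp
  [34,37): 3 bp
  [37,47): 10 bp
  [47,60): 13 bp
  [60,64): 4 bp
  [64,77): 13 bp
  [77,86): 9 bp
  [86,107): 21 bp
  [107,115): 8 bp
  [115,146): 31 bp
  [146,152): 6 bp
  [152,164): 12 bp
  [164,179): 15 bp
  [179,190): 11 bp
  [190,196): 6 bp
  [196,203): 7 bp
  [203,215): 12 bp
  [215,220): 5 bp

[2,3,3,3,4,5,6,6,7,7,8,8,9,10,11,11,12,12,13,13,15,21,31]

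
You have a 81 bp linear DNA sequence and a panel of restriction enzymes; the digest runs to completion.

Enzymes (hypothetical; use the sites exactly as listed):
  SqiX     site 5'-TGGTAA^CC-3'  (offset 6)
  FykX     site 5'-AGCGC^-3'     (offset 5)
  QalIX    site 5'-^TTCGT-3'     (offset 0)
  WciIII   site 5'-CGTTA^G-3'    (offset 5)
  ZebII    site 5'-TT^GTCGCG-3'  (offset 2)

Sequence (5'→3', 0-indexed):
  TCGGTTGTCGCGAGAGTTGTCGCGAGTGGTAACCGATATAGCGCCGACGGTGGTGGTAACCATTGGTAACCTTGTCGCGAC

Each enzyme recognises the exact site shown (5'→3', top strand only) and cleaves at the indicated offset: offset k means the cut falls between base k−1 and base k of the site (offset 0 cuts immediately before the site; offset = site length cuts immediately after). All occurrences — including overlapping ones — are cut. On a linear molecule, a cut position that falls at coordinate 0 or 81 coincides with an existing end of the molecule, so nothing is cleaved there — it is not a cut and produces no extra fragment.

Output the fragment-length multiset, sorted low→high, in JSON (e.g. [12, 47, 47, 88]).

[4,6,8,10,12,12,14,15]

Site scan:
  SqiX TGGTAACC/6: at [26, 53, 63] ⇒ [32, 59, 69]
  FykX AGCGC/5: at [39] ⇒ [44]
  QalIX (TTCGT, off=0): no sites
  WciIII (CGTTAG, off=5): no sites
  ZebII TTGTCGCG/2: at [4, 16, 71] ⇒ [6, 18, 73]

All cut coordinates (distinct, sorted): [6, 18, 32, 44, 59, 69, 73]

Fragments:
  [0,6): 6 bp
  [6,18): 12 bp
  [18,32): 14 bp
  [32,44): 12 bp
  [44,59): 15 bp
  [59,69): 10 bp
  [69,73): 4 bp
  [73,81): 8 bp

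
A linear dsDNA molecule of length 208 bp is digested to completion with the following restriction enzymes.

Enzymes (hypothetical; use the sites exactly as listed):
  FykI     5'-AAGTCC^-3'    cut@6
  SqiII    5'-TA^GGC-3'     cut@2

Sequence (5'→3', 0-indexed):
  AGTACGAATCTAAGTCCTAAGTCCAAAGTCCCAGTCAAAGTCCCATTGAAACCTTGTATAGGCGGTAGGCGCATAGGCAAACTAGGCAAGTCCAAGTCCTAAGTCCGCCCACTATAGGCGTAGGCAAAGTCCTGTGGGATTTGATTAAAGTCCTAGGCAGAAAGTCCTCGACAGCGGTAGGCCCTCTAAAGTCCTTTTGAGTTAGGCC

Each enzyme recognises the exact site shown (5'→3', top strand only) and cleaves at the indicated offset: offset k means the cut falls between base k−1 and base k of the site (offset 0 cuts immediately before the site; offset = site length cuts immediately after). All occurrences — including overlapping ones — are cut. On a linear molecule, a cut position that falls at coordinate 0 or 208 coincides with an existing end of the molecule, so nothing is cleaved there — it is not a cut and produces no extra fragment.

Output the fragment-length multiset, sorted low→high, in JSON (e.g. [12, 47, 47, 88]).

[2,4,6,6,7,7,7,7,8,9,9,10,10,10,12,12,12,15,17,17,21]

Per-enzyme occurrences:
  FykI (AAGTCC, off=6): starts [11, 18, 25, 37, 87, 93, 100, 126, 147, 161, 188] → cuts [17, 24, 31, 43, 93, 99, 106, 132, 153, 167, 194]
  SqiII (TAGGC, off=2): starts [58, 65, 73, 82, 114, 120, 153, 177, 202] → cuts [60, 67, 75, 84, 116, 122, 155, 179, 204]

All cut coordinates (distinct, sorted): [17, 24, 31, 43, 60, 67, 75, 84, 93, 99, 106, 116, 122, 132, 153, 155, 167, 179, 194, 204]

Fragments:
  [0,17): 17 bp
  [17,24): 7 bp
  [24,31): 7 bp
  [31,43): 12 bp
  [43,60): 17 bp
  [60,67): 7 bp
  [67,75): 8 bp
  [75,84): 9 bp
  [84,93): 9 bp
  [93,99): 6 bp
  [99,106): 7 bp
  [106,116): 10 bp
  [116,122): 6 bp
  [122,132): 10 bp
  [132,153): 21 bp
  [153,155): 2 bp
  [155,167): 12 bp
  [167,179): 12 bp
  [179,194): 15 bp
  [194,204): 10 bp
  [204,208): 4 bp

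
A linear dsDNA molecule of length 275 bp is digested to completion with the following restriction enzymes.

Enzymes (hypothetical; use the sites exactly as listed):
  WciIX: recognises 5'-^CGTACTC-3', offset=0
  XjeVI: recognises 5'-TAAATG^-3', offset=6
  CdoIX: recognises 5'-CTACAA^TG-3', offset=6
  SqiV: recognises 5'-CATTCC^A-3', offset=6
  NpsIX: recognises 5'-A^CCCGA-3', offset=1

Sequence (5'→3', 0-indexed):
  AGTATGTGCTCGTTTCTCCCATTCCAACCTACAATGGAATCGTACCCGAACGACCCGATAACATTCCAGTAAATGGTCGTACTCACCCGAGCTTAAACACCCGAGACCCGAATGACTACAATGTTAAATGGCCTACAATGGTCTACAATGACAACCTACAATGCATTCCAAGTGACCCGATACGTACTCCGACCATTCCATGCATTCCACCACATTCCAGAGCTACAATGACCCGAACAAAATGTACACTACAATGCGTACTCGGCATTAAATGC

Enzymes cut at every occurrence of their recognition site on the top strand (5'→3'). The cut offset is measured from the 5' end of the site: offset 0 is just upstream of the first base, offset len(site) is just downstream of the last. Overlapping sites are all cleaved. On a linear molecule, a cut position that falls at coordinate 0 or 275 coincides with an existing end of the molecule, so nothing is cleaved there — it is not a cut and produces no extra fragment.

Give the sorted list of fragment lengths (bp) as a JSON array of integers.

Site scan:
  WciIX CGTACTC/0: at [77, 182, 256] ⇒ [77, 182, 256]
  XjeVI TAAATG/6: at [69, 124, 268] ⇒ [75, 130, 274]
  CdoIX CTACAATG/6: at [28, 115, 132, 142, 155, 222, 248] ⇒ [34, 121, 138, 148, 161, 228, 254]
  SqiV CATTCCA/6: at [19, 61, 163, 193, 202, 212] ⇒ [25, 67, 169, 199, 208, 218]
  NpsIX ACCCGA/1: at [43, 52, 84, 98, 105, 174, 230] ⇒ [44, 53, 85, 99, 106, 175, 231]

Pooled cuts: [25, 34, 44, 53, 67, 75, 77, 85, 99, 106, 121, 130, 138, 148, 161, 169, 175, 182, 199, 208, 218, 228, 231, 254, 256, 274]

Fragment lengths:
  [0,25): 25 bp
  [25,34): 9 bp
  [34,44): 10 bp
  [44,53): 9 bp
  [53,67): 14 bp
  [67,75): 8 bp
  [75,77): 2 bp
  [77,85): 8 bp
  [85,99): 14 bp
  [99,106): 7 bp
  [106,121): 15 bp
  [121,130): 9 bp
  [130,138): 8 bp
  [138,148): 10 bp
  [148,161): 13 bp
  [161,169): 8 bp
  [169,175): 6 bp
  [175,182): 7 bp
  [182,199): 17 bp
  [199,208): 9 bp
  [208,218): 10 bp
  [218,228): 10 bp
  [228,231): 3 bp
  [231,254): 23 bp
  [254,256): 2 bp
  [256,274): 18 bp
  [274,275): 1 bp

[1,2,2,3,6,7,7,8,8,8,8,9,9,9,9,10,10,10,10,13,14,14,15,17,18,23,25]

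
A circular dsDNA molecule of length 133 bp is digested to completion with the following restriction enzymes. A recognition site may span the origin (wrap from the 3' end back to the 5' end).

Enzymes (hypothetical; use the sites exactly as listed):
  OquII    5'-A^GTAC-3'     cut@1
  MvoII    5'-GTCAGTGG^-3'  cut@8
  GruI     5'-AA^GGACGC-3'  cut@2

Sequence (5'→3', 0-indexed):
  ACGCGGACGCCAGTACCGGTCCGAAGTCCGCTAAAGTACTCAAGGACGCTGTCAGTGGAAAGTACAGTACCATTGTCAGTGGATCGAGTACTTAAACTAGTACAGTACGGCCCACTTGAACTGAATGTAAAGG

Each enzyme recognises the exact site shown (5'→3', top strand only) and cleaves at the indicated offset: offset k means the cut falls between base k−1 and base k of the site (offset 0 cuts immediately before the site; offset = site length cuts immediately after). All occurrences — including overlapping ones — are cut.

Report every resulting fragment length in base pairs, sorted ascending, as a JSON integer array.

Site scan:
  OquII (AGTAC, off=1): starts [11, 34, 60, 65, 86, 98, 103] → cuts [12, 35, 61, 66, 87, 99, 104]
  MvoII (GTCAGTGG, off=8): starts [50, 74] → cuts [58, 82]
  GruI (AAGGACGC, off=2): starts [41, 129] → cuts [43, 131]

Pooled cuts: [12, 35, 43, 58, 61, 66, 82, 87, 99, 104, 131]

Fragments:
  12→35: 23 bp
  35→43: 8 bp
  43→58: 15 bp
  58→61: 3 bp
  61→66: 5 bp
  66→82: 16 bp
  82→87: 5 bp
  87→99: 12 bp
  99→104: 5 bp
  104→131: 27 bp
  131→12 (wrap): 133-131+12 = 14 bp

[3,5,5,5,8,12,14,15,16,23,27]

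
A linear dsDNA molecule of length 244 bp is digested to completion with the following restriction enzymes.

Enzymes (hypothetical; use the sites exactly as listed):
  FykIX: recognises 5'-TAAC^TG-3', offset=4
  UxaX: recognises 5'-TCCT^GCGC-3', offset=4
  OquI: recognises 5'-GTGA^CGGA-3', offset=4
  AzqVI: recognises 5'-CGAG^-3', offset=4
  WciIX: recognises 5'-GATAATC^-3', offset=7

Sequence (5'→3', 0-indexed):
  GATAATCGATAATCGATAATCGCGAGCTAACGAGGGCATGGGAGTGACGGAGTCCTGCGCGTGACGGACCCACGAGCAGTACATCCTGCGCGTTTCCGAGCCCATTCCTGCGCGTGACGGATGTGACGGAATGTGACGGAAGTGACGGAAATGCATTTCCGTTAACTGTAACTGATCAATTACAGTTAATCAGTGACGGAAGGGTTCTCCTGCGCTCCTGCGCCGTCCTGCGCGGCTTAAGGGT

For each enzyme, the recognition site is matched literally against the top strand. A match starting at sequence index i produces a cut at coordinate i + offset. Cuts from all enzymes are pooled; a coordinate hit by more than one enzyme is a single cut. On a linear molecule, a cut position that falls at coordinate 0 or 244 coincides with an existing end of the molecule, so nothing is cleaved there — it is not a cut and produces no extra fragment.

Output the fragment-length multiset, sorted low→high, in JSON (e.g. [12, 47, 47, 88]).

[5,6,7,7,7,8,8,8,8,9,9,9,9,10,10,11,12,13,13,15,15,21,24]

Per-enzyme occurrences:
  FykIX TAACTG/4: at [162, 168] ⇒ [166, 172]
  UxaX TCCTGCGC/4: at [52, 83, 105, 207, 215, 225] ⇒ [56, 87, 109, 211, 219, 229]
  OquI GTGACGGA/4: at [43, 60, 113, 122, 132, 141, 192] ⇒ [47, 64, 117, 126, 136, 145, 196]
  AzqVI CGAG/4: at [22, 30, 72, 96] ⇒ [26, 34, 76, 100]
  WciIX GATAATC/7: at [0, 7, 14] ⇒ [7, 14, 21]

Pooled cuts: [7, 14, 21, 26, 34, 47, 56, 64, 76, 87, 100, 109, 117, 126, 136, 145, 166, 172, 196, 211, 219, 229]

Fragments:
  [0,7): 7 bp
  [7,14): 7 bp
  [14,21): 7 bp
  [21,26): 5 bp
  [26,34): 8 bp
  [34,47): 13 bp
  [47,56): 9 bp
  [56,64): 8 bp
  [64,76): 12 bp
  [76,87): 11 bp
  [87,100): 13 bp
  [100,109): 9 bp
  [109,117): 8 bp
  [117,126): 9 bp
  [126,136): 10 bp
  [136,145): 9 bp
  [145,166): 21 bp
  [166,172): 6 bp
  [172,196): 24 bp
  [196,211): 15 bp
  [211,219): 8 bp
  [219,229): 10 bp
  [229,244): 15 bp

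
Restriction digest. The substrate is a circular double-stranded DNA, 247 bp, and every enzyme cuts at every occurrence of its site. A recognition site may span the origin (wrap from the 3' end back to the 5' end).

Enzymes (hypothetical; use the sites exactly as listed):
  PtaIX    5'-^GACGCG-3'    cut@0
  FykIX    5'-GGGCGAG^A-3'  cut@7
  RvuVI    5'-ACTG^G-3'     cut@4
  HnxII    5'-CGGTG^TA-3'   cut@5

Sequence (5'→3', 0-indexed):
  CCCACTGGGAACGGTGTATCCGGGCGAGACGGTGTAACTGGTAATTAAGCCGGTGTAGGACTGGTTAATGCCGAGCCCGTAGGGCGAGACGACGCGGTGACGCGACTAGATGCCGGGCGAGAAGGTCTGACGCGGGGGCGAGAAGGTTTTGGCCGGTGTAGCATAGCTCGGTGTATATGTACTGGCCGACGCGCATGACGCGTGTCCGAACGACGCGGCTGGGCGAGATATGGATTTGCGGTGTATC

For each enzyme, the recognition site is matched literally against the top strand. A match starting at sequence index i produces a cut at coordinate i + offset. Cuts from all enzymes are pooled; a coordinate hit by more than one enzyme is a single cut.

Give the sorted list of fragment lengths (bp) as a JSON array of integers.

Site scan:
  PtaIX (GACGCG, off=0): starts [90, 98, 128, 187, 196, 211] → cuts [90, 98, 128, 187, 196, 211]
  FykIX (GGGCGAGA, off=7): starts [21, 81, 114, 135, 220] → cuts [28, 88, 121, 142, 227]
  RvuVI (ACTGG, off=4): starts [3, 36, 59, 180] → cuts [7, 40, 63, 184]
  HnxII (CGGTGTA, off=5): starts [11, 29, 50, 153, 168, 238] → cuts [16, 34, 55, 158, 173, 243]

Pooled cuts: [7, 16, 28, 34, 40, 55, 63, 88, 90, 98, 121, 128, 142, 158, 173, 184, 187, 196, 211, 227, 243]

Fragment lengths:
  7→16: 9 bp
  16→28: 12 bp
  28→34: 6 bp
  34→40: 6 bp
  40→55: 15 bp
  55→63: 8 bp
  63→88: 25 bp
  88→90: 2 bp
  90→98: 8 bp
  98→121: 23 bp
  121→128: 7 bp
  128→142: 14 bp
  142→158: 16 bp
  158→173: 15 bp
  173→184: 11 bp
  184→187: 3 bp
  187→196: 9 bp
  196→211: 15 bp
  211→227: 16 bp
  227→243: 16 bp
  243→7 (wrap): 247-243+7 = 11 bp

[2,3,6,6,7,8,8,9,9,11,11,12,14,15,15,15,16,16,16,23,25]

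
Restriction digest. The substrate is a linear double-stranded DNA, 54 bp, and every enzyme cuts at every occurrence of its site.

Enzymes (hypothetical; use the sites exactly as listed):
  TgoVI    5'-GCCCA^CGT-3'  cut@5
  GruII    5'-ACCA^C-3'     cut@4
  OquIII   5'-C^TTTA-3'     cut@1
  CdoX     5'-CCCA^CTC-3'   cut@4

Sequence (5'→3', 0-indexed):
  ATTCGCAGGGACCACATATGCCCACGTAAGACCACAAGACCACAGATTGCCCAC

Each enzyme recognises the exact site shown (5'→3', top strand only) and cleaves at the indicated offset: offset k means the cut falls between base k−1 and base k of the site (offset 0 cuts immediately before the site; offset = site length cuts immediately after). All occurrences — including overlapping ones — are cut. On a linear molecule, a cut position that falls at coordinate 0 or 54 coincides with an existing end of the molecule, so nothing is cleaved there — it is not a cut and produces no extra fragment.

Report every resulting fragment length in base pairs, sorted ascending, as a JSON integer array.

Per-enzyme occurrences:
  TgoVI (GCCCACGT, off=5): starts [19] → cuts [24]
  GruII (ACCAC, off=4): starts [10, 30, 38] → cuts [14, 34, 42]
  OquIII (CTTTA, off=1): no sites
  CdoX (CCCACTC, off=4): no sites

Pooled cuts: [14, 24, 34, 42]

Fragment lengths:
  [0,14): 14 bp
  [14,24): 10 bp
  [24,34): 10 bp
  [34,42): 8 bp
  [42,54): 12 bp

[8,10,10,12,14]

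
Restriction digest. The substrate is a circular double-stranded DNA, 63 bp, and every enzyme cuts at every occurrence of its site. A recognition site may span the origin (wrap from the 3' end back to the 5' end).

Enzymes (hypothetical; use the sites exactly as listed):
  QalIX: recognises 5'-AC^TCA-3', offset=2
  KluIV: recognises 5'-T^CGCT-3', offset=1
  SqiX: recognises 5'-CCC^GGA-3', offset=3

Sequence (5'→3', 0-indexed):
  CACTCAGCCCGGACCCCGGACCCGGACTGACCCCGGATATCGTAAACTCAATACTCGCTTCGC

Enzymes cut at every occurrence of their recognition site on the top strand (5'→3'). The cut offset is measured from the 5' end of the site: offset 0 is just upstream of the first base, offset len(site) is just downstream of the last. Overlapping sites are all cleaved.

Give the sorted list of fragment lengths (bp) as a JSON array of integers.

[6,7,7,8,11,11,13]

Site scan:
  QalIX ACTCA/2: at [1, 45] ⇒ [3, 47]
  KluIV TCGCT/1: at [54] ⇒ [55]
  SqiX CCCGGA/3: at [7, 14, 20, 31] ⇒ [10, 17, 23, 34]

Pooled cuts: [3, 10, 17, 23, 34, 47, 55]

Fragments:
  3→10: 7 bp
  10→17: 7 bp
  17→23: 6 bp
  23→34: 11 bp
  34→47: 13 bp
  47→55: 8 bp
  55→3 (wrap): 63-55+3 = 11 bp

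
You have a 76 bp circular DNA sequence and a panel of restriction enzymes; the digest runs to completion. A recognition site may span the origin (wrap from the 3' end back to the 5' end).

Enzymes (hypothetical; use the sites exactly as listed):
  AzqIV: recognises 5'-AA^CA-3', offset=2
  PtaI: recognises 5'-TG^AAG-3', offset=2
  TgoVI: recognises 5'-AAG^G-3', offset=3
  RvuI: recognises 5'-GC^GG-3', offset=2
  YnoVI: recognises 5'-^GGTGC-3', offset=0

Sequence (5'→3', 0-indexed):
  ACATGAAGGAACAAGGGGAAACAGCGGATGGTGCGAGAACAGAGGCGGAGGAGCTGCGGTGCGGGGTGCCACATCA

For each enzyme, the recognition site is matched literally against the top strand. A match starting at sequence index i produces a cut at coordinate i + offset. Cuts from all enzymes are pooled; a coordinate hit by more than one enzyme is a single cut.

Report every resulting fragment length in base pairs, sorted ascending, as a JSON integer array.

Per-enzyme occurrences:
  AzqIV AACA/2: at [9, 19, 37, 75] ⇒ [1, 11, 21, 39]
  PtaI TGAAG/2: at [3] ⇒ [5]
  TgoVI AAGG/3: at [5, 12] ⇒ [8, 15]
  RvuI GCGG/2: at [23, 44, 55, 60] ⇒ [25, 46, 57, 62]
  YnoVI GGTGC/0: at [29, 57, 64] ⇒ [29, 57, 64]

Pooled cuts: [1, 5, 8, 11, 15, 21, 25, 29, 39, 46, 57, 62, 64]

Fragment lengths:
  1→5: 4 bp
  5→8: 3 bp
  8→11: 3 bp
  11→15: 4 bp
  15→21: 6 bp
  21→25: 4 bp
  25→29: 4 bp
  29→39: 10 bp
  39→46: 7 bp
  46→57: 11 bp
  57→62: 5 bp
  62→64: 2 bp
  64→1 (wrap): 76-64+1 = 13 bp

[2,3,3,4,4,4,4,5,6,7,10,11,13]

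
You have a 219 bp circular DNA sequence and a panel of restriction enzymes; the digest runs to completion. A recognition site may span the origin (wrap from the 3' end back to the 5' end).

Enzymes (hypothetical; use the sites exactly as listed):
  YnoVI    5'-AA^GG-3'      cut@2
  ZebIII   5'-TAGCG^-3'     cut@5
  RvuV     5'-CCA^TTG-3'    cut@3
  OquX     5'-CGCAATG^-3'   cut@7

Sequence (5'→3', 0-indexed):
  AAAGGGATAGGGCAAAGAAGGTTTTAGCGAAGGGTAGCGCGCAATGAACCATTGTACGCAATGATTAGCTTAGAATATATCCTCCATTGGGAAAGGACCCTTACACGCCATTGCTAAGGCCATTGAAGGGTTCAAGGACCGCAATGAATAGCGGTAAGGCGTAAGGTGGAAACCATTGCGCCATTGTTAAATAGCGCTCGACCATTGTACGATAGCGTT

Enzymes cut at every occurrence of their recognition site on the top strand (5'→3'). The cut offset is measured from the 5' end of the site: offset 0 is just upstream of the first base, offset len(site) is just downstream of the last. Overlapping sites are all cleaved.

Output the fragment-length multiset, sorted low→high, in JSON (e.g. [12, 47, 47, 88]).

[2,4,5,5,5,5,7,7,7,7,8,8,8,8,8,10,11,11,12,13,13,16,16,23]

Per-enzyme occurrences:
  YnoVI (AAGG, off=2): starts [1, 17, 29, 92, 115, 125, 133, 155, 162] → cuts [3, 19, 31, 94, 117, 127, 135, 157, 164]
  ZebIII (TAGCG, off=5): starts [24, 34, 148, 191, 212] → cuts [29, 39, 153, 196, 217]
  RvuV (CCATTG, off=3): starts [48, 83, 107, 119, 172, 180, 201] → cuts [51, 86, 110, 122, 175, 183, 204]
  OquX (CGCAATG, off=7): starts [39, 56, 139] → cuts [46, 63, 146]

Pooled cuts: [3, 19, 29, 31, 39, 46, 51, 63, 86, 94, 110, 117, 122, 127, 135, 146, 153, 157, 164, 175, 183, 196, 204, 217]

Fragment lengths:
  3→19: 16 bp
  19→29: 10 bp
  29→31: 2 bp
  31→39: 8 bp
  39→46: 7 bp
  46→51: 5 bp
  51→63: 12 bp
  63→86: 23 bp
  86→94: 8 bp
  94→110: 16 bp
  110→117: 7 bp
  117→122: 5 bp
  122→127: 5 bp
  127→135: 8 bp
  135→146: 11 bp
  146→153: 7 bp
  153→157: 4 bp
  157→164: 7 bp
  164→175: 11 bp
  175→183: 8 bp
  183→196: 13 bp
  196→204: 8 bp
  204→217: 13 bp
  217→3 (wrap): 219-217+3 = 5 bp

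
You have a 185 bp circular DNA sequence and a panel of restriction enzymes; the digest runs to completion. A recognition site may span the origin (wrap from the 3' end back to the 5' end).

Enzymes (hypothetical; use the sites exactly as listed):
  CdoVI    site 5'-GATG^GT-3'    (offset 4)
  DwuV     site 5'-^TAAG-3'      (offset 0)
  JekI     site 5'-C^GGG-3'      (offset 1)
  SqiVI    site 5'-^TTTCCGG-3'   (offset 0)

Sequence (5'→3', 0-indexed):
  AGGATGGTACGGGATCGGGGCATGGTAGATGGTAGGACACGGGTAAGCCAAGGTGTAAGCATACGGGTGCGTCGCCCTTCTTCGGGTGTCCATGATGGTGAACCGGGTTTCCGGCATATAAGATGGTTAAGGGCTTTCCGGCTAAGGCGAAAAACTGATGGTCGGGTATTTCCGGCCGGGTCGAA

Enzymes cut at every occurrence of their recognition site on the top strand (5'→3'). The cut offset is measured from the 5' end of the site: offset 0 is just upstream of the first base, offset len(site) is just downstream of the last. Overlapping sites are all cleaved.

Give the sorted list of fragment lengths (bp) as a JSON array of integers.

[2,3,3,3,4,5,6,7,7,7,8,9,9,9,11,12,14,14,15,18,19]

Scan for sites:
  CdoVI GATGGT/4: at [2, 27, 93, 121, 156] ⇒ [6, 31, 97, 125, 160]
  DwuV TAAG/0: at [43, 55, 118, 127, 142] ⇒ [43, 55, 118, 127, 142]
  JekI CGGG/1: at [9, 15, 39, 63, 82, 103, 162, 176] ⇒ [10, 16, 40, 64, 83, 104, 163, 177]
  SqiVI TTTCCGG/0: at [107, 134, 168] ⇒ [107, 134, 168]

Pooled cuts: [6, 10, 16, 31, 40, 43, 55, 64, 83, 97, 104, 107, 118, 125, 127, 134, 142, 160, 163, 168, 177]

Fragments:
  6→10: 4 bp
  10→16: 6 bp
  16→31: 15 bp
  31→40: 9 bp
  40→43: 3 bp
  43→55: 12 bp
  55→64: 9 bp
  64→83: 19 bp
  83→97: 14 bp
  97→104: 7 bp
  104→107: 3 bp
  107→118: 11 bp
  118→125: 7 bp
  125→127: 2 bp
  127→134: 7 bp
  134→142: 8 bp
  142→160: 18 bp
  160→163: 3 bp
  163→168: 5 bp
  168→177: 9 bp
  177→6 (wrap): 185-177+6 = 14 bp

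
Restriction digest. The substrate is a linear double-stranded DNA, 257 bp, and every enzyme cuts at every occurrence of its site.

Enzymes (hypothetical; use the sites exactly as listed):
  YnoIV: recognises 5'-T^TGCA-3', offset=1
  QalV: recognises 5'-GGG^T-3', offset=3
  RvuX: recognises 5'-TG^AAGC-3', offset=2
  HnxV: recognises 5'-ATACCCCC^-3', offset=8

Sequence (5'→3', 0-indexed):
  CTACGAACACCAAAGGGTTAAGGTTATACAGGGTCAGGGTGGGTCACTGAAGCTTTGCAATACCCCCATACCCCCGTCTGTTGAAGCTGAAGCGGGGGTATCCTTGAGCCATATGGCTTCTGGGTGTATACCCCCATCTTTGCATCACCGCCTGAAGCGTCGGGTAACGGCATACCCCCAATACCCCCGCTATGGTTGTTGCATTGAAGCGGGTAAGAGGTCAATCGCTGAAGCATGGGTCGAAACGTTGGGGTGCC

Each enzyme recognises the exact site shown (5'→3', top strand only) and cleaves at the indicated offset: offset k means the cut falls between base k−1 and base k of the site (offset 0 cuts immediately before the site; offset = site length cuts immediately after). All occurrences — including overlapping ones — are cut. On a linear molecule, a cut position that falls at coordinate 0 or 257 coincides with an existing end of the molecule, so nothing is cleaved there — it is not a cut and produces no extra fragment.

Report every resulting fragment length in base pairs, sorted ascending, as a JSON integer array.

Per-enzyme occurrences:
  YnoIV (TTGCA, off=1): starts [54, 139, 198] → cuts [55, 140, 199]
  QalV (GGGT, off=3): starts [14, 30, 36, 40, 95, 121, 161, 210, 236, 250] → cuts [17, 33, 39, 43, 98, 124, 164, 213, 239, 253]
  RvuX (TGAAGC, off=2): starts [47, 81, 87, 152, 204, 228] → cuts [49, 83, 89, 154, 206, 230]
  HnxV (ATACCCCC, off=8): starts [59, 67, 127, 171, 180] → cuts [67, 75, 135, 179, 188]

All cut coordinates (distinct, sorted): [17, 33, 39, 43, 49, 55, 67, 75, 83, 89, 98, 124, 135, 140, 154, 164, 179, 188, 199, 206, 213, 230, 239, 253]

Fragments:
  [0,17): 17 bp
  [17,33): 16 bp
  [33,39): 6 bp
  [39,43): 4 bp
  [43,49): 6 bp
  [49,55): 6 bp
  [55,67): 12 bp
  [67,75): 8 bp
  [75,83): 8 bp
  [83,89): 6 bp
  [89,98): 9 bp
  [98,124): 26 bp
  [124,135): 11 bp
  [135,140): 5 bp
  [140,154): 14 bp
  [154,164): 10 bp
  [164,179): 15 bp
  [179,188): 9 bp
  [188,199): 11 bp
  [199,206): 7 bp
  [206,213): 7 bp
  [213,230): 17 bp
  [230,239): 9 bp
  [239,253): 14 bp
  [253,257): 4 bp

[4,4,5,6,6,6,6,7,7,8,8,9,9,9,10,11,11,12,14,14,15,16,17,17,26]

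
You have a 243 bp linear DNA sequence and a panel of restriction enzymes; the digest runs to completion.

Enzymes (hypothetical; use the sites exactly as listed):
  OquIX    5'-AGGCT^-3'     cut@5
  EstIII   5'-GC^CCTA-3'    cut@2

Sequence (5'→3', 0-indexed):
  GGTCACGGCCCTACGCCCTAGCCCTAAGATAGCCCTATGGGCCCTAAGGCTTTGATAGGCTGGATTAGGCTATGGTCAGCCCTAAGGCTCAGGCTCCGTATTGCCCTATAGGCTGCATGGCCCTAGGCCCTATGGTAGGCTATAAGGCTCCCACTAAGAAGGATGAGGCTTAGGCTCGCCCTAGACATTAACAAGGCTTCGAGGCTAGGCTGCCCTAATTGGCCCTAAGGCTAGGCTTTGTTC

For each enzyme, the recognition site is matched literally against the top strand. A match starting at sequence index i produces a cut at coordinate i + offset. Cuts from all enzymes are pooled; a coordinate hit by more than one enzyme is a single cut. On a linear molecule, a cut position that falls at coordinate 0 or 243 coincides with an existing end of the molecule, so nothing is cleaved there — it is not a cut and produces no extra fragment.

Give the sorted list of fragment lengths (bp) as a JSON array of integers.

[2,3,5,5,6,6,6,6,7,7,7,8,8,9,9,9,9,9,9,9,10,10,10,10,11,13,19,21]

Per-enzyme occurrences:
  OquIX AGGCT/5: at [46, 56, 66, 84, 90, 109, 136, 144, 165, 171, 193, 201, 206, 227, 232] ⇒ [51, 61, 71, 89, 95, 114, 141, 149, 170, 176, 198, 206, 211, 232, 237]
  EstIII GCCCTA/2: at [7, 14, 20, 31, 40, 78, 102, 119, 126, 177, 211, 221] ⇒ [9, 16, 22, 33, 42, 80, 104, 121, 128, 179, 213, 223]

All cut coordinates (distinct, sorted): [9, 16, 22, 33, 42, 51, 61, 71, 80, 89, 95, 104, 114, 121, 128, 141, 149, 170, 176, 179, 198, 206, 211, 213, 223, 232, 237]

Fragment lengths:
  [0,9): 9 bp
  [9,16): 7 bp
  [16,22): 6 bp
  [22,33): 11 bp
  [33,42): 9 bp
  [42,51): 9 bp
  [51,61): 10 bp
  [61,71): 10 bp
  [71,80): 9 bp
  [80,89): 9 bp
  [89,95): 6 bp
  [95,104): 9 bp
  [104,114): 10 bp
  [114,121): 7 bp
  [121,128): 7 bp
  [128,141): 13 bp
  [141,149): 8 bp
  [149,170): 21 bp
  [170,176): 6 bp
  [176,179): 3 bp
  [179,198): 19 bp
  [198,206): 8 bp
  [206,211): 5 bp
  [211,213): 2 bp
  [213,223): 10 bp
  [223,232): 9 bp
  [232,237): 5 bp
  [237,243): 6 bp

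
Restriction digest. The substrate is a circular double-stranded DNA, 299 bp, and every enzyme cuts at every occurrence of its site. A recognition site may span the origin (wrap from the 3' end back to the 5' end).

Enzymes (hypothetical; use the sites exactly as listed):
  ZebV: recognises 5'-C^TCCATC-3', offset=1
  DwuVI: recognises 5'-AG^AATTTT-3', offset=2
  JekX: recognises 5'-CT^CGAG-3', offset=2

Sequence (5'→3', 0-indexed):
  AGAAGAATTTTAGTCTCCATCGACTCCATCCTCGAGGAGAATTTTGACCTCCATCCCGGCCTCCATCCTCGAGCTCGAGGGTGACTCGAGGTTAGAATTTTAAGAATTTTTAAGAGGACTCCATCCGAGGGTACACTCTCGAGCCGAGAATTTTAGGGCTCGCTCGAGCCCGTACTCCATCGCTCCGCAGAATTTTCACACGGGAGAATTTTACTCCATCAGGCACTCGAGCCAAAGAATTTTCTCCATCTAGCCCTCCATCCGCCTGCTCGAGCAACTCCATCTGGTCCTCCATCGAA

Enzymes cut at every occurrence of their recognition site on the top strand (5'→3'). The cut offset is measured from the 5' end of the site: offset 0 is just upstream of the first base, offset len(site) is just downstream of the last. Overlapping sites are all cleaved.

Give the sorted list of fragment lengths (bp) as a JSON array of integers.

Per-enzyme occurrences:
  ZebV (CTCCATC, off=1): starts [14, 23, 48, 60, 118, 174, 213, 243, 255, 277, 289] → cuts [15, 24, 49, 61, 119, 175, 214, 244, 256, 278, 290]
  DwuVI (AGAATTTT, off=2): starts [3, 37, 93, 102, 146, 188, 204, 235] → cuts [5, 39, 95, 104, 148, 190, 206, 237]
  JekX (CTCGAG, off=2): starts [30, 67, 73, 84, 137, 162, 225, 268] → cuts [32, 69, 75, 86, 139, 164, 227, 270]

All cut coordinates (distinct, sorted): [5, 15, 24, 32, 39, 49, 61, 69, 75, 86, 95, 104, 119, 139, 148, 164, 175, 190, 206, 214, 227, 237, 244, 256, 270, 278, 290]

Fragments:
  5→15: 10 bp
  15→24: 9 bp
  24→32: 8 bp
  32→39: 7 bp
  39→49: 10 bp
  49→61: 12 bp
  61→69: 8 bp
  69→75: 6 bp
  75→86: 11 bp
  86→95: 9 bp
  95→104: 9 bp
  104→119: 15 bp
  119→139: 20 bp
  139→148: 9 bp
  148→164: 16 bp
  164→175: 11 bp
  175→190: 15 bp
  190→206: 16 bp
  206→214: 8 bp
  214→227: 13 bp
  227→237: 10 bp
  237→244: 7 bp
  244→256: 12 bp
  256→270: 14 bp
  270→278: 8 bp
  278→290: 12 bp
  290→5 (wrap): 299-290+5 = 14 bp

[6,7,7,8,8,8,8,9,9,9,9,10,10,10,11,11,12,12,12,13,14,14,15,15,16,16,20]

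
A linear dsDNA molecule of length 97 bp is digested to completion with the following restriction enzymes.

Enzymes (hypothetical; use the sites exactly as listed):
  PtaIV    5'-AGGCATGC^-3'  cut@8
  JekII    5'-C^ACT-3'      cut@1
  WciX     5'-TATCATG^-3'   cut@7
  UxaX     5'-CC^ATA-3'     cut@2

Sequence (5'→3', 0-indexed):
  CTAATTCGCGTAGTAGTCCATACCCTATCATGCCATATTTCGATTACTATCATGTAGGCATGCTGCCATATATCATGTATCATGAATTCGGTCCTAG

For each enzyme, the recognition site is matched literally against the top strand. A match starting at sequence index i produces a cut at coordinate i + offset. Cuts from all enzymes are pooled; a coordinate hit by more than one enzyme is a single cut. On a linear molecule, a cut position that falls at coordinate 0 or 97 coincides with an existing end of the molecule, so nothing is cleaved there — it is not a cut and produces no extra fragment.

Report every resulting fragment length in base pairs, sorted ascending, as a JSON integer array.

Per-enzyme occurrences:
  PtaIV (AGGCATGC, off=8): starts [55] → cuts [63]
  JekII (CACT, off=1): no sites
  WciX (TATCATG, off=7): starts [25, 47, 70, 77] → cuts [32, 54, 77, 84]
  UxaX (CCATA, off=2): starts [17, 32, 65] → cuts [19, 34, 67]

All cut coordinates (distinct, sorted): [19, 32, 34, 54, 63, 67, 77, 84]

Fragments:
  [0,19): 19 bp
  [19,32): 13 bp
  [32,34): 2 bp
  [34,54): 20 bp
  [54,63): 9 bp
  [63,67): 4 bp
  [67,77): 10 bp
  [77,84): 7 bp
  [84,97): 13 bp

[2,4,7,9,10,13,13,19,20]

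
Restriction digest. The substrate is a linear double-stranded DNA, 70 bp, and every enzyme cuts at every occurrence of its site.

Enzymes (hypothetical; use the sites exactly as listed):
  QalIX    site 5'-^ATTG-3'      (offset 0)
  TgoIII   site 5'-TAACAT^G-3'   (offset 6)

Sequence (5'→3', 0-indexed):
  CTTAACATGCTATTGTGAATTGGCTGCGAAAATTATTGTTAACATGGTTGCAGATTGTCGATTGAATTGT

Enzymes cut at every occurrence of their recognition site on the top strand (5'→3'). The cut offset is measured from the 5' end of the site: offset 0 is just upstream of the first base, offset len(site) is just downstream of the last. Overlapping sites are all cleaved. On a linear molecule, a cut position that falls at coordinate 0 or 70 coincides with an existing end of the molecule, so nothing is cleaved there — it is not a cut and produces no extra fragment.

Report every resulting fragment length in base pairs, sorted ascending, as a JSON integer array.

Scan for sites:
  QalIX ATTG/0: at [11, 18, 34, 53, 60, 65] ⇒ [11, 18, 34, 53, 60, 65]
  TgoIII TAACATG/6: at [2, 39] ⇒ [8, 45]

All cut coordinates (distinct, sorted): [8, 11, 18, 34, 45, 53, 60, 65]

Fragments:
  [0,8): 8 bp
  [8,11): 3 bp
  [11,18): 7 bp
  [18,34): 16 bp
  [34,45): 11 bp
  [45,53): 8 bp
  [53,60): 7 bp
  [60,65): 5 bp
  [65,70): 5 bp

[3,5,5,7,7,8,8,11,16]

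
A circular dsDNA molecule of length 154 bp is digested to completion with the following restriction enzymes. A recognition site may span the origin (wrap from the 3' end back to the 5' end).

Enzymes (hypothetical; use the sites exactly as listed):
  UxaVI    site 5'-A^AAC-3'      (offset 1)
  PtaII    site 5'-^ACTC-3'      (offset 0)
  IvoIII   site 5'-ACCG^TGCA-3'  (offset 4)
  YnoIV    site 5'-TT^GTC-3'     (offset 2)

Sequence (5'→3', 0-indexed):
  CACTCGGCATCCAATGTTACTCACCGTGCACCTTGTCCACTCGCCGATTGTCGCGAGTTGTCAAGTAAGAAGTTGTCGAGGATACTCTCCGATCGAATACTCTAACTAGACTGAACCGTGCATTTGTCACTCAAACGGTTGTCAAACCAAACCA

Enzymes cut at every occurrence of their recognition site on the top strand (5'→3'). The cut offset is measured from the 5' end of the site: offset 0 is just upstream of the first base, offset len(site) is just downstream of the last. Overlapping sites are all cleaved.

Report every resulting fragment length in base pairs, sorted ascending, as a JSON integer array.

Per-enzyme occurrences:
  UxaVI AAAC/1: at [132, 143, 148] ⇒ [133, 144, 149]
  PtaII ACTC/0: at [1, 18, 38, 83, 98, 128] ⇒ [1, 18, 38, 83, 98, 128]
  IvoIII ACCGTGCA/4: at [22, 114] ⇒ [26, 118]
  YnoIV TTGTC/2: at [32, 47, 57, 72, 123, 138] ⇒ [34, 49, 59, 74, 125, 140]

All cut coordinates (distinct, sorted): [1, 18, 26, 34, 38, 49, 59, 74, 83, 98, 118, 125, 128, 133, 140, 144, 149]

Fragment lengths:
  1→18: 17 bp
  18→26: 8 bp
  26→34: 8 bp
  34→38: 4 bp
  38→49: 11 bp
  49→59: 10 bp
  59→74: 15 bp
  74→83: 9 bp
  83→98: 15 bp
  98→118: 20 bp
  118→125: 7 bp
  125→128: 3 bp
  128→133: 5 bp
  133→140: 7 bp
  140→144: 4 bp
  144→149: 5 bp
  149→1 (wrap): 154-149+1 = 6 bp

[3,4,4,5,5,6,7,7,8,8,9,10,11,15,15,17,20]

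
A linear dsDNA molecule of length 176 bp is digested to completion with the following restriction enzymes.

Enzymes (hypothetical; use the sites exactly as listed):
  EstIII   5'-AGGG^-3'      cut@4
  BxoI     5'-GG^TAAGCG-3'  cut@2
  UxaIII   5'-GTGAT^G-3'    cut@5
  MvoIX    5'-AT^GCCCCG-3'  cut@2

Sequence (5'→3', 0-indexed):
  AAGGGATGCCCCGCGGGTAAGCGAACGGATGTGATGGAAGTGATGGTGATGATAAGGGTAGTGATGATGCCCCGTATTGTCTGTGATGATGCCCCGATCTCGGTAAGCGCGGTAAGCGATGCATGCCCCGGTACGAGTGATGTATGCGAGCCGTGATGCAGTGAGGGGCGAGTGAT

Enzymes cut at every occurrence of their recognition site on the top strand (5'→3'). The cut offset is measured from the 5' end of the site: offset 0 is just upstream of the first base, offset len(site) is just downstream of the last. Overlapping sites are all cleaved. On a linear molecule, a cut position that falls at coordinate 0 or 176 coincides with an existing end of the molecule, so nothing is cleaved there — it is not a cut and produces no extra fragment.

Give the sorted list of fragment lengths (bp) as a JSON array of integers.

Site scan:
  EstIII AGGG/4: at [1, 54, 163] ⇒ [5, 58, 167]
  BxoI GGTAAGCG/2: at [15, 101, 110] ⇒ [17, 103, 112]
  UxaIII GTGATG/5: at [30, 39, 45, 60, 82, 136, 152] ⇒ [35, 44, 50, 65, 87, 141, 157]
  MvoIX ATGCCCCG/2: at [5, 66, 88, 122] ⇒ [7, 68, 90, 124]

Pooled cuts: [5, 7, 17, 35, 44, 50, 58, 65, 68, 87, 90, 103, 112, 124, 141, 157, 167]

Fragment lengths:
  [0,5): 5 bp
  [5,7): 2 bp
  [7,17): 10 bp
  [17,35): 18 bp
  [35,44): 9 bp
  [44,50): 6 bp
  [50,58): 8 bp
  [58,65): 7 bp
  [65,68): 3 bp
  [68,87): 19 bp
  [87,90): 3 bp
  [90,103): 13 bp
  [103,112): 9 bp
  [112,124): 12 bp
  [124,141): 17 bp
  [141,157): 16 bp
  [157,167): 10 bp
  [167,176): 9 bp

[2,3,3,5,6,7,8,9,9,9,10,10,12,13,16,17,18,19]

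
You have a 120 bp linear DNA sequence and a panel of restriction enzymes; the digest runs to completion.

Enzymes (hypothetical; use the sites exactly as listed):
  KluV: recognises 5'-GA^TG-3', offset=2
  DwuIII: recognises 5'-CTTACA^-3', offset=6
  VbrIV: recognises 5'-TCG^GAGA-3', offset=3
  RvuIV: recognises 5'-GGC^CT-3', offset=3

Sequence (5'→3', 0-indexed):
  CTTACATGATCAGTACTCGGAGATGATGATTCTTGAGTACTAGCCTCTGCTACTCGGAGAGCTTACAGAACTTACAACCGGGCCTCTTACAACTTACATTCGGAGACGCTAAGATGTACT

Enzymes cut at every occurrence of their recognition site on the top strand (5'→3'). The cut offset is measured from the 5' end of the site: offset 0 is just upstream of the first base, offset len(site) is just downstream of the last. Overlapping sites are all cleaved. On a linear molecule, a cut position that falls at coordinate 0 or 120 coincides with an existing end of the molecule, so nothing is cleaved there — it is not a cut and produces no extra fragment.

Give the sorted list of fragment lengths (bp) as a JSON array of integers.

[3,4,4,6,6,7,7,8,9,11,12,13,30]

Per-enzyme occurrences:
  KluV GATG/2: at [21, 24, 112] ⇒ [23, 26, 114]
  DwuIII CTTACA/6: at [0, 61, 70, 85, 92] ⇒ [6, 67, 76, 91, 98]
  VbrIV TCGGAGA/3: at [16, 53, 99] ⇒ [19, 56, 102]
  RvuIV GGCCT/3: at [80] ⇒ [83]

Pooled cuts: [6, 19, 23, 26, 56, 67, 76, 83, 91, 98, 102, 114]

Fragment lengths:
  [0,6): 6 bp
  [6,19): 13 bp
  [19,23): 4 bp
  [23,26): 3 bp
  [26,56): 30 bp
  [56,67): 11 bp
  [67,76): 9 bp
  [76,83): 7 bp
  [83,91): 8 bp
  [91,98): 7 bp
  [98,102): 4 bp
  [102,114): 12 bp
  [114,120): 6 bp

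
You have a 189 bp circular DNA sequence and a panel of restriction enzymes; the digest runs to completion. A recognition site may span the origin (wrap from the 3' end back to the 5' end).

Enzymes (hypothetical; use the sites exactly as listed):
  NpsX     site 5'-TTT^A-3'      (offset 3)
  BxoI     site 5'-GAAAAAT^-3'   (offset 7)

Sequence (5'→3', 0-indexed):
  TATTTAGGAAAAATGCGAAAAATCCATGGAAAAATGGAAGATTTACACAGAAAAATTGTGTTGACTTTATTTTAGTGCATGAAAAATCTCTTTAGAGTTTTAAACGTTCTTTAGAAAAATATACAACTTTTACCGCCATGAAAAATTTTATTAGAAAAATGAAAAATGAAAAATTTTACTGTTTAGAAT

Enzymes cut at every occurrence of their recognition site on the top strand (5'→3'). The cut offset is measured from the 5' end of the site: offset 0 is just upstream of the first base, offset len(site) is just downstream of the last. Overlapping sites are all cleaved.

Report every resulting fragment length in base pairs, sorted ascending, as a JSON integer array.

Site scan:
  NpsX TTTA/3: at [2, 41, 65, 70, 90, 98, 109, 128, 146, 174, 181] ⇒ [5, 44, 68, 73, 93, 101, 112, 131, 149, 177, 184]
  BxoI GAAAAAT/7: at [7, 16, 28, 49, 80, 113, 139, 153, 160, 167] ⇒ [14, 23, 35, 56, 87, 120, 146, 160, 167, 174]

Pooled cuts: [5, 14, 23, 35, 44, 56, 68, 73, 87, 93, 101, 112, 120, 131, 146, 149, 160, 167, 174, 177, 184]

Fragment lengths:
  5→14: 9 bp
  14→23: 9 bp
  23→35: 12 bp
  35→44: 9 bp
  44→56: 12 bp
  56→68: 12 bp
  68→73: 5 bp
  73→87: 14 bp
  87→93: 6 bp
  93→101: 8 bp
  101→112: 11 bp
  112→120: 8 bp
  120→131: 11 bp
  131→146: 15 bp
  146→149: 3 bp
  149→160: 11 bp
  160→167: 7 bp
  167→174: 7 bp
  174→177: 3 bp
  177→184: 7 bp
  184→5 (wrap): 189-184+5 = 10 bp

[3,3,5,6,7,7,7,8,8,9,9,9,10,11,11,11,12,12,12,14,15]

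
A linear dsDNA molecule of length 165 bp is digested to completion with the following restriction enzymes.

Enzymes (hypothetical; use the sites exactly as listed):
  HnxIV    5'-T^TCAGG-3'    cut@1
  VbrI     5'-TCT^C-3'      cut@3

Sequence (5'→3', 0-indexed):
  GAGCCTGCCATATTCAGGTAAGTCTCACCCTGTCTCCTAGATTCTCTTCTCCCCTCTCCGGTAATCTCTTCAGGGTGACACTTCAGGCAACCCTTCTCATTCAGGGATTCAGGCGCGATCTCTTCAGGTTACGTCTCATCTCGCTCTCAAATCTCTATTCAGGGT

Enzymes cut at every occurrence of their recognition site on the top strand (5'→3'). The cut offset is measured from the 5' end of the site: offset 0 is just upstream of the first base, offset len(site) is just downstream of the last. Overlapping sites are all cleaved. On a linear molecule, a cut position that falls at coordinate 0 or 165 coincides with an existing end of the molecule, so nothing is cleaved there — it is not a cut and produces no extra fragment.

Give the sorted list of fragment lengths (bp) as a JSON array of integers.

[2,2,3,4,5,5,6,7,7,7,8,10,10,10,12,13,13,13,13,15]

Site scan:
  HnxIV TTCAGG/1: at [12, 68, 81, 99, 107, 122, 157] ⇒ [13, 69, 82, 100, 108, 123, 158]
  VbrI TCTC/3: at [22, 32, 42, 47, 54, 64, 94, 118, 133, 138, 144, 151] ⇒ [25, 35, 45, 50, 57, 67, 97, 121, 136, 141, 147, 154]

All cut coordinates (distinct, sorted): [13, 25, 35, 45, 50, 57, 67, 69, 82, 97, 100, 108, 121, 123, 136, 141, 147, 154, 158]

Fragment lengths:
  [0,13): 13 bp
  [13,25): 12 bp
  [25,35): 10 bp
  [35,45): 10 bp
  [45,50): 5 bp
  [50,57): 7 bp
  [57,67): 10 bp
  [67,69): 2 bp
  [69,82): 13 bp
  [82,97): 15 bp
  [97,100): 3 bp
  [100,108): 8 bp
  [108,121): 13 bp
  [121,123): 2 bp
  [123,136): 13 bp
  [136,141): 5 bp
  [141,147): 6 bp
  [147,154): 7 bp
  [154,158): 4 bp
  [158,165): 7 bp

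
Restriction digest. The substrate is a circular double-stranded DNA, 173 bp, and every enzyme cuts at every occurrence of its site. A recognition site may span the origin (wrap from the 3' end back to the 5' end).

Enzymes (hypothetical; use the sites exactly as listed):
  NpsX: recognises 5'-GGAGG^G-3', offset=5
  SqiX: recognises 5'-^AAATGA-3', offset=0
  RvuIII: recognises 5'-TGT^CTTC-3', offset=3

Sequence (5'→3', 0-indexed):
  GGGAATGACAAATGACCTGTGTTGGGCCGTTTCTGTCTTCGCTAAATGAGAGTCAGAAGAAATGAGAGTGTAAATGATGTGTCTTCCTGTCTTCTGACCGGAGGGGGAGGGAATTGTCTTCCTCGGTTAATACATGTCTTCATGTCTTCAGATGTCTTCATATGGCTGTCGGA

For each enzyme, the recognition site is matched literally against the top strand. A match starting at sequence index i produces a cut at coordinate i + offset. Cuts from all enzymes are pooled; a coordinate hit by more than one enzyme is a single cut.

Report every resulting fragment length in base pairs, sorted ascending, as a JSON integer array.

Per-enzyme occurrences:
  NpsX GGAGGG/5: at [99, 105, 170] ⇒ [2, 104, 110]
  SqiX AAATGA/0: at [9, 43, 59, 71] ⇒ [9, 43, 59, 71]
  RvuIII TGTCTTC/3: at [33, 79, 87, 114, 134, 142, 152] ⇒ [36, 82, 90, 117, 137, 145, 155]

Pooled cuts: [2, 9, 36, 43, 59, 71, 82, 90, 104, 110, 117, 137, 145, 155]

Fragment lengths:
  2→9: 7 bp
  9→36: 27 bp
  36→43: 7 bp
  43→59: 16 bp
  59→71: 12 bp
  71→82: 11 bp
  82→90: 8 bp
  90→104: 14 bp
  104→110: 6 bp
  110→117: 7 bp
  117→137: 20 bp
  137→145: 8 bp
  145→155: 10 bp
  155→2 (wrap): 173-155+2 = 20 bp

[6,7,7,7,8,8,10,11,12,14,16,20,20,27]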